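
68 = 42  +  26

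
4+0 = 4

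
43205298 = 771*56038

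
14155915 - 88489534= - 74333619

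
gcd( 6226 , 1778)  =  2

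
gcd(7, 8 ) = 1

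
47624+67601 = 115225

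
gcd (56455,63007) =7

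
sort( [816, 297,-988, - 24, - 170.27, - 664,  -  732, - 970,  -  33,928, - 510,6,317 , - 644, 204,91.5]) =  [ - 988 , - 970, - 732, - 664,-644 , - 510, - 170.27, - 33, - 24,6, 91.5, 204  ,  297,317,816,928]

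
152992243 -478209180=- 325216937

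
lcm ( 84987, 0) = 0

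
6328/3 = 2109 + 1/3 = 2109.33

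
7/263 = 7/263 = 0.03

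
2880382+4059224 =6939606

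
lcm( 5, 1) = 5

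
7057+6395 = 13452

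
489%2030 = 489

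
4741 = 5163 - 422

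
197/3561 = 197/3561 = 0.06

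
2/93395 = 2/93395 = 0.00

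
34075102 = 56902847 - 22827745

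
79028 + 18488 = 97516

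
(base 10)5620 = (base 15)19EA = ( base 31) 5Q9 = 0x15F4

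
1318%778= 540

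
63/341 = 63/341 = 0.18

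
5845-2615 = 3230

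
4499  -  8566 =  - 4067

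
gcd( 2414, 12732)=2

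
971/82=971/82 = 11.84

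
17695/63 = 280 + 55/63 = 280.87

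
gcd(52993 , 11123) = 1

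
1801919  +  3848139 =5650058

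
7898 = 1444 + 6454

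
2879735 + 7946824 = 10826559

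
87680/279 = 87680/279 = 314.27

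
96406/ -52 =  - 48203/26  =  - 1853.96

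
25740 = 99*260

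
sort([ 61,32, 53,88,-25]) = [ - 25, 32, 53, 61,  88]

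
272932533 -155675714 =117256819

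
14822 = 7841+6981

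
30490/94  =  324 + 17/47 = 324.36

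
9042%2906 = 324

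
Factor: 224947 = 224947^1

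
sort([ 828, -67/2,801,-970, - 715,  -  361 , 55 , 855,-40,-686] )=[  -  970, - 715, - 686, - 361, -40,-67/2, 55,  801, 828, 855 ] 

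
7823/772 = 7823/772  =  10.13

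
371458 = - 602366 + 973824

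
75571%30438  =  14695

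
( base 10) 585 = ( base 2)1001001001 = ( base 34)h7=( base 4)21021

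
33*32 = 1056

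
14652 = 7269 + 7383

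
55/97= 55/97 =0.57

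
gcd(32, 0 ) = 32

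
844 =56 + 788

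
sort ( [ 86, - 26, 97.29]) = [ - 26,86 , 97.29]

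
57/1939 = 57/1939 = 0.03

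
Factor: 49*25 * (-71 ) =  - 5^2*7^2*71^1 = - 86975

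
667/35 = 19+2/35 = 19.06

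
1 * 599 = 599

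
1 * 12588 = 12588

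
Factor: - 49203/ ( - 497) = 3^2 * 11^1 = 99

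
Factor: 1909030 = 2^1*5^1*349^1*547^1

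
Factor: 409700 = 2^2*5^2*17^1*241^1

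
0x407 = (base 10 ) 1031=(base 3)1102012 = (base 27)1B5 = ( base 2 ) 10000000111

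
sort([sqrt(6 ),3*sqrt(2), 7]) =[sqrt(6 ), 3*sqrt(2),7]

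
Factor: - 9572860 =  - 2^2 *5^1*11^1*53^1*821^1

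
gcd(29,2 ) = 1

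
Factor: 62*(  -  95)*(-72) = 2^4*3^2*5^1 * 19^1 * 31^1  =  424080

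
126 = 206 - 80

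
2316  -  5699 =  -3383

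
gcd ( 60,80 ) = 20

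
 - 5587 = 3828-9415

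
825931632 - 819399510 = 6532122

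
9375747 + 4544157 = 13919904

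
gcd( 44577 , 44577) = 44577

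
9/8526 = 3/2842 = 0.00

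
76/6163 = 76/6163 = 0.01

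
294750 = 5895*50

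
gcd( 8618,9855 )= 1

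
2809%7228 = 2809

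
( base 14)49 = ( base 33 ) 1w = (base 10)65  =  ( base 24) 2H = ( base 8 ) 101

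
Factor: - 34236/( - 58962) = 2^1*3^2*31^( - 1) = 18/31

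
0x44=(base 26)2g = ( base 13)53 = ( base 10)68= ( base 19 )3b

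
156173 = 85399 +70774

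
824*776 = 639424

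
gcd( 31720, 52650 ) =130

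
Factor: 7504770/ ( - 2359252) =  - 536055/168518  =  - 2^(-1 )*3^1 *5^1 * 7^( - 1)*13^1  *  2749^1*12037^( - 1)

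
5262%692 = 418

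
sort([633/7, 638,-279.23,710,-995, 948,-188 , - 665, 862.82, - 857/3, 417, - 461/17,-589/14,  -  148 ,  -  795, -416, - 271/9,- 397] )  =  [- 995 , - 795, - 665,- 416,  -  397,  -  857/3,  -  279.23,-188, - 148, - 589/14,-271/9, - 461/17,633/7,417,638 , 710, 862.82,948 ]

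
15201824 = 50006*304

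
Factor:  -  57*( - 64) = 3648 = 2^6*3^1 * 19^1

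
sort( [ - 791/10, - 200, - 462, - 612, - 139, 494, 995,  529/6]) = [ - 612, -462, - 200, - 139,-791/10,529/6,494, 995] 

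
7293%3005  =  1283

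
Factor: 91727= 29^1*3163^1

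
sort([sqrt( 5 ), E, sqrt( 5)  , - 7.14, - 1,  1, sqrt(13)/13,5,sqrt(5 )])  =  [ -7.14, - 1,  sqrt( 13)/13,  1,  sqrt(5) , sqrt( 5 ), sqrt(5),  E,5 ]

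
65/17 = 3 + 14/17 = 3.82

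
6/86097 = 2/28699 = 0.00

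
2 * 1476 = 2952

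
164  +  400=564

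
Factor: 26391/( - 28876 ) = - 2^( - 2 )*3^1*19^1*463^1*7219^( - 1)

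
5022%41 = 20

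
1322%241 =117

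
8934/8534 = 1 + 200/4267 = 1.05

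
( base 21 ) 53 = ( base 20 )58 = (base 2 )1101100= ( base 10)108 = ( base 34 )36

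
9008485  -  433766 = 8574719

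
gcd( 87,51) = 3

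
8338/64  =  130 + 9/32 = 130.28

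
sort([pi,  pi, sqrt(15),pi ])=[ pi,pi,pi,sqrt( 15) ]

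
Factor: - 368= - 2^4*23^1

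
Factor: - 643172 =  - 2^2*23^1*6991^1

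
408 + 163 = 571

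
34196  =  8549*4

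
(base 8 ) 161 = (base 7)221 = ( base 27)45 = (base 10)113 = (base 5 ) 423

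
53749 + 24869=78618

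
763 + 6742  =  7505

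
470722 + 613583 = 1084305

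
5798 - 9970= -4172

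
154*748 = 115192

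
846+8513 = 9359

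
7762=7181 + 581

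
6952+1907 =8859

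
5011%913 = 446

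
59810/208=287+57/104 = 287.55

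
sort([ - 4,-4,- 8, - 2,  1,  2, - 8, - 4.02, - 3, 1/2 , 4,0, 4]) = [ - 8, - 8, - 4.02, - 4, - 4, - 3 ,-2, 0, 1/2 , 1,  2, 4, 4]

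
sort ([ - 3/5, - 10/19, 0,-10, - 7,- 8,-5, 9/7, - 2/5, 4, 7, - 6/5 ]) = [ - 10  , - 8, - 7, - 5, - 6/5, - 3/5, - 10/19, - 2/5, 0, 9/7,  4, 7] 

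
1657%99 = 73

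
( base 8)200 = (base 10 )128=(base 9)152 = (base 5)1003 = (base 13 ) 9b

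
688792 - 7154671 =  - 6465879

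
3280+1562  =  4842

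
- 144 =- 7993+7849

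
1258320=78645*16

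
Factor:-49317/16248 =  - 16439/5416 = -2^( - 3 ) * 17^1*677^( -1 ) * 967^1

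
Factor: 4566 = 2^1*3^1*761^1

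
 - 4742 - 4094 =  - 8836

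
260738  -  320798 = -60060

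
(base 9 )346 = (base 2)100011101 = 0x11d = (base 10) 285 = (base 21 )dc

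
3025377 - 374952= 2650425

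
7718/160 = 3859/80 = 48.24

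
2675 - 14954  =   - 12279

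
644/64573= 644/64573  =  0.01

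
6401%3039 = 323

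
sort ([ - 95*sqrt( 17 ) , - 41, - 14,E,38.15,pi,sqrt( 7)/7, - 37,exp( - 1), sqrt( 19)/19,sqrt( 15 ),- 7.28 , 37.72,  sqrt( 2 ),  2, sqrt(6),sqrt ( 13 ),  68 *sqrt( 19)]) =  [ - 95 * sqrt( 17 ), - 41, - 37, - 14, - 7.28, sqrt( 19 )/19, exp( - 1 ), sqrt (7 ) /7,sqrt(2), 2, sqrt( 6), E , pi, sqrt( 13 ),sqrt ( 15 ),37.72,  38.15, 68*sqrt (19 )]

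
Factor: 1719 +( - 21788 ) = -20069 = - 7^1*47^1*61^1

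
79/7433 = 79/7433 = 0.01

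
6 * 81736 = 490416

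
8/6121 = 8/6121 = 0.00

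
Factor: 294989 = 294989^1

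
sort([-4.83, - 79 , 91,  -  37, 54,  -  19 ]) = [ - 79,- 37,-19,  -  4.83 , 54,91]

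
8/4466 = 4/2233 = 0.00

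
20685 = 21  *985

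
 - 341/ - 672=341/672= 0.51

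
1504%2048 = 1504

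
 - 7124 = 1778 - 8902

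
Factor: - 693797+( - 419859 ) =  - 2^3* 107^1*1301^1 = - 1113656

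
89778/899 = 99+777/899 = 99.86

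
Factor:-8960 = -2^8*5^1*7^1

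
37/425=37/425 = 0.09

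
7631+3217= 10848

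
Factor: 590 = 2^1*5^1 * 59^1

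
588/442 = 1 + 73/221 = 1.33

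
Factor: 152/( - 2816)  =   -2^(- 5)*11^(-1)*19^1=- 19/352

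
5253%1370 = 1143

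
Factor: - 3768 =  - 2^3*3^1*157^1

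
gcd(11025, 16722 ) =9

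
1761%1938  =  1761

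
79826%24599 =6029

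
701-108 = 593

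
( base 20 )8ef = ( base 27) 4LC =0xda7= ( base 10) 3495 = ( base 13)178B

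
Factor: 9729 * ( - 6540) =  - 63627660 = - 2^2  *3^3 * 5^1*23^1 * 47^1 * 109^1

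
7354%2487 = 2380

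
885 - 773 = 112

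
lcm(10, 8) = 40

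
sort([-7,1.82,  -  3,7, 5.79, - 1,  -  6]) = [ - 7, - 6, - 3, - 1, 1.82,5.79,  7 ] 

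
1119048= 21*53288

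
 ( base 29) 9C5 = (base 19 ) 12hi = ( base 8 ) 17362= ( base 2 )1111011110010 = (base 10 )7922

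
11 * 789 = 8679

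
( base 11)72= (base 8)117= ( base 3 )2221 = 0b1001111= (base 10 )79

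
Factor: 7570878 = 2^1 * 3^1*7^1 * 180259^1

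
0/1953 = 0 = 0.00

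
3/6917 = 3/6917 = 0.00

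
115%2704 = 115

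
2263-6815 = - 4552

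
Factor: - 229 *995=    - 227855 =- 5^1  *199^1*229^1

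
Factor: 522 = 2^1*3^2*29^1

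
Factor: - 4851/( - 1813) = 99/37=   3^2*11^1  *37^( - 1 ) 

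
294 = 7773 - 7479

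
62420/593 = 62420/593 =105.26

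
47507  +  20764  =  68271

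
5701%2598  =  505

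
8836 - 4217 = 4619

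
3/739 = 3/739 = 0.00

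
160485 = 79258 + 81227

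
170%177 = 170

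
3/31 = 3/31= 0.10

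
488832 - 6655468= - 6166636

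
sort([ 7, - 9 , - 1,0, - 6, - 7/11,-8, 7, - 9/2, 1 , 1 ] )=[ - 9, - 8, - 6, - 9/2, -1,- 7/11,  0, 1,  1, 7,  7 ]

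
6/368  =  3/184 =0.02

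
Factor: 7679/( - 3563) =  - 1097/509 = - 509^( - 1)*1097^1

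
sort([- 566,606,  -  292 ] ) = [ - 566, -292,  606 ]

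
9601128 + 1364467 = 10965595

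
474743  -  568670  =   - 93927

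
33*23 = 759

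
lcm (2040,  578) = 34680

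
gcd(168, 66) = 6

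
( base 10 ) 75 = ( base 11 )69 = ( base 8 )113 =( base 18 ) 43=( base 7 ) 135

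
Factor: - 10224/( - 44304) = 3^1*13^( -1) = 3/13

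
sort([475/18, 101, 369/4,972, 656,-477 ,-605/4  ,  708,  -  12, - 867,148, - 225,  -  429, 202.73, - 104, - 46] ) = [- 867,- 477 , - 429, - 225, - 605/4, - 104, - 46,  -  12 , 475/18 , 369/4 , 101, 148, 202.73, 656 , 708, 972] 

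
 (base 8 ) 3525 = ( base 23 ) 3ce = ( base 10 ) 1877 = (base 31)1TH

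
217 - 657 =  - 440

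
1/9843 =1/9843 = 0.00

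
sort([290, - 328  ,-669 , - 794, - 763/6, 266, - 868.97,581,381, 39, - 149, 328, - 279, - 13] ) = [ - 868.97,-794, - 669, - 328,  -  279 , - 149, - 763/6, - 13, 39, 266 , 290,  328, 381,581 ]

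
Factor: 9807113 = 17^1*576889^1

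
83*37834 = 3140222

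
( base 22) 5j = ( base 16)81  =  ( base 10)129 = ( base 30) 49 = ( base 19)6F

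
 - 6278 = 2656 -8934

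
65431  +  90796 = 156227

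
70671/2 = 70671/2 = 35335.50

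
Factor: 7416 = 2^3*3^2*103^1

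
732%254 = 224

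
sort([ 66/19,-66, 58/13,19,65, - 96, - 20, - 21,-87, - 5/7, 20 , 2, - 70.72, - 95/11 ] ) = [ - 96, - 87,-70.72,-66,-21, - 20 , - 95/11,-5/7, 2, 66/19,58/13,19, 20,65]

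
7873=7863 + 10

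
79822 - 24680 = 55142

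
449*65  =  29185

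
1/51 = 1/51 = 0.02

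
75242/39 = 75242/39 = 1929.28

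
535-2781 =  - 2246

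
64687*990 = 64040130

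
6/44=3/22 =0.14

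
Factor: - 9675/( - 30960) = 5/16 = 2^( - 4 )*5^1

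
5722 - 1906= 3816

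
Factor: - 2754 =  - 2^1*3^4*17^1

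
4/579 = 4/579 = 0.01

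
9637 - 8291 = 1346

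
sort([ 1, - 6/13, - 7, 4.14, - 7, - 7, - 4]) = [ - 7, - 7,-7,  -  4,-6/13,1,4.14]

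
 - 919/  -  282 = 3 + 73/282 = 3.26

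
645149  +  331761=976910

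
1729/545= 3 + 94/545 = 3.17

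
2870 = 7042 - 4172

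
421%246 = 175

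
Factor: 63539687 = 293^1*216859^1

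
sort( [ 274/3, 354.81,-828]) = [-828,274/3,  354.81]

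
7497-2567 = 4930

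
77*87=6699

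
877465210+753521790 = 1630987000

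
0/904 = 0 = 0.00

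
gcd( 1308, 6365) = 1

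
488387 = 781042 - 292655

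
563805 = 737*765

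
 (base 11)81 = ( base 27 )38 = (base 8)131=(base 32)2p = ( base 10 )89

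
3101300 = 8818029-5716729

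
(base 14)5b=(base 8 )121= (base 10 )81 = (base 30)2L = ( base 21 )3I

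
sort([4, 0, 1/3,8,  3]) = [ 0,1/3  ,  3 , 4,8] 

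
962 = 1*962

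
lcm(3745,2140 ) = 14980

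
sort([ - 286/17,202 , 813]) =[ - 286/17,202,813]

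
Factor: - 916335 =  - 3^2*5^1*7^1*2909^1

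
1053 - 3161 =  - 2108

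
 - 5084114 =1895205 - 6979319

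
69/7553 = 69/7553 = 0.01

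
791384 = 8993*88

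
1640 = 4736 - 3096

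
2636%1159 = 318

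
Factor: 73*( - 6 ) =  - 2^1*3^1*73^1=- 438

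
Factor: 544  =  2^5*17^1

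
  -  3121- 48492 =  - 51613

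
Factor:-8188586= - 2^1 * 7^2*83557^1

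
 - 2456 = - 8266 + 5810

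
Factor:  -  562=-2^1  *  281^1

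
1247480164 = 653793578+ 593686586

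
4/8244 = 1/2061 = 0.00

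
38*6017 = 228646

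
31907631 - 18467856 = 13439775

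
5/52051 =5/52051 = 0.00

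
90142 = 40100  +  50042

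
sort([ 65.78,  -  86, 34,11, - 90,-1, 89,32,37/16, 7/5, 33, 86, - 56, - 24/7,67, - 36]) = [ - 90,  -  86,  -  56,-36 , - 24/7, - 1, 7/5,37/16,11,  32,33, 34, 65.78,67, 86,89]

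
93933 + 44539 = 138472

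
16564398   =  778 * 21291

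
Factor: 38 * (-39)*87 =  - 2^1 * 3^2*13^1*19^1 * 29^1 = -  128934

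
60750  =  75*810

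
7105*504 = 3580920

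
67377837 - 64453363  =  2924474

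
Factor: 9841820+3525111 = 1613^1*8287^1=   13366931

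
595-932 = - 337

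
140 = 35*4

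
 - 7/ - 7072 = 7/7072 =0.00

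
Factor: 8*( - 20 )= - 160 =-2^5*5^1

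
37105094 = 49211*754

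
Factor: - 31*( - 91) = 7^1*13^1*31^1 = 2821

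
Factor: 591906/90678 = 829/127 = 127^( -1)*829^1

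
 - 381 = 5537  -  5918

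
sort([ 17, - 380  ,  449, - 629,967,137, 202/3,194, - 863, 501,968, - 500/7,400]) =[ - 863, - 629, - 380, - 500/7,17,202/3,137,194,400,  449,501, 967,968]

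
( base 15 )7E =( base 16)77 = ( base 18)6b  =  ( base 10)119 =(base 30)3T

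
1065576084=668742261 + 396833823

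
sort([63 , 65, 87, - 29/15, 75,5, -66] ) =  [ - 66, - 29/15 , 5,63,65 , 75, 87] 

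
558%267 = 24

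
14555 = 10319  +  4236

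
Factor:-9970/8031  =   - 2^1*3^( - 1)*5^1*997^1* 2677^( - 1)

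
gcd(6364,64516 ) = 4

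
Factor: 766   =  2^1* 383^1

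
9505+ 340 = 9845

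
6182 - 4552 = 1630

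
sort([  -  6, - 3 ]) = [ - 6,-3 ] 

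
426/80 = 5 + 13/40 = 5.33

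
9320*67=624440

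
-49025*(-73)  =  3578825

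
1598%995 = 603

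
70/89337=70/89337 = 0.00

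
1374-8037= -6663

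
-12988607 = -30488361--17499754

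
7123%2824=1475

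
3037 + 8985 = 12022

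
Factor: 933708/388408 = 2^( - 1) * 3^1 * 17^1*23^1*47^(  -  1)*199^1*1033^(-1 )  =  233427/97102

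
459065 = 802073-343008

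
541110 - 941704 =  - 400594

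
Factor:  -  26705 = - 5^1*7^2*109^1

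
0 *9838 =0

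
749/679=1 + 10/97 = 1.10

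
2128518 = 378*5631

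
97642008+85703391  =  183345399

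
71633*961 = 68839313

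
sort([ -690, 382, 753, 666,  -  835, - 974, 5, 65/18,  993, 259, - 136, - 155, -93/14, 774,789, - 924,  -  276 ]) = [-974, - 924,  -  835,-690, - 276,- 155,  -  136, - 93/14,  65/18, 5, 259,382,666, 753, 774, 789, 993] 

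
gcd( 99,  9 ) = 9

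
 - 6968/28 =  - 1742/7 = - 248.86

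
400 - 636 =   -  236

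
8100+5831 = 13931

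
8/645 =8/645=0.01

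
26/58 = 13/29  =  0.45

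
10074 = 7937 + 2137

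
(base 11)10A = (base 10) 131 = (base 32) 43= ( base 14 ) 95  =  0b10000011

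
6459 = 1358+5101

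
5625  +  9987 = 15612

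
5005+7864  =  12869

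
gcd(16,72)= 8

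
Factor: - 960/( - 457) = 2^6*3^1 *5^1 * 457^(-1 )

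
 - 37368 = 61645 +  - 99013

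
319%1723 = 319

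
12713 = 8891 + 3822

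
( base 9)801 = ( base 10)649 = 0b1010001001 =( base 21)19j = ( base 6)3001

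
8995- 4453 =4542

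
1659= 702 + 957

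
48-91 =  - 43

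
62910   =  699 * 90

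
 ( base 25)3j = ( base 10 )94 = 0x5e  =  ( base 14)6A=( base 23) 42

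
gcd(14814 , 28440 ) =18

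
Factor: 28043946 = 2^1*3^2*7^1*23^1*9677^1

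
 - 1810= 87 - 1897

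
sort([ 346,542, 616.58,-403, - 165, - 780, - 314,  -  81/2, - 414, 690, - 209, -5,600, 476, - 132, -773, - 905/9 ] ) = [-780, - 773, - 414,  -  403, - 314, - 209, - 165,- 132, - 905/9, - 81/2, - 5, 346, 476, 542, 600, 616.58, 690]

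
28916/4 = 7229=7229.00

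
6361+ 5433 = 11794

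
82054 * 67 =5497618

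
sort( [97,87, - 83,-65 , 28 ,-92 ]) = [ - 92,-83, - 65, 28 , 87, 97]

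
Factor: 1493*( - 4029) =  - 3^1*17^1 *79^1 * 1493^1 = - 6015297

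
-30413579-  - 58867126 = 28453547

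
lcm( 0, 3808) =0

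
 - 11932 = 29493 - 41425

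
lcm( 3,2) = 6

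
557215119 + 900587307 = 1457802426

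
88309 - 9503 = 78806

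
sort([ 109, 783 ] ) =[ 109, 783]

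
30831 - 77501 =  - 46670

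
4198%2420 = 1778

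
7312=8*914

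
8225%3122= 1981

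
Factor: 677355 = 3^1 * 5^1*7^1*6451^1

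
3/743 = 3/743 = 0.00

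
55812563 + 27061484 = 82874047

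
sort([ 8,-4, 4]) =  [ - 4, 4,8] 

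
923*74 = 68302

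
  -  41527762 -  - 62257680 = 20729918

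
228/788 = 57/197 = 0.29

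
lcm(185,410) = 15170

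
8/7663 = 8/7663 =0.00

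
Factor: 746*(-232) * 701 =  - 2^4 * 29^1*373^1 * 701^1 = - 121323472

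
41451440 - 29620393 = 11831047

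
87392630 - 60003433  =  27389197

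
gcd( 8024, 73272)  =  8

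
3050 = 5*610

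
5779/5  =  5779/5 = 1155.80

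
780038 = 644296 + 135742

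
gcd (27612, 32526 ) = 234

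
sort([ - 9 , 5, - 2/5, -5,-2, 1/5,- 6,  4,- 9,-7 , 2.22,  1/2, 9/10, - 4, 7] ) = [ - 9,-9, - 7,-6, - 5,-4 ,  -  2,-2/5, 1/5, 1/2,9/10, 2.22, 4 , 5,  7 ] 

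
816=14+802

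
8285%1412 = 1225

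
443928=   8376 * 53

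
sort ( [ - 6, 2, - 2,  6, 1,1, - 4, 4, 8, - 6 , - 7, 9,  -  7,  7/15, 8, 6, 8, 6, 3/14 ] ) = [-7, - 7  ,- 6, - 6, -4, - 2,3/14, 7/15, 1, 1, 2, 4 , 6 , 6, 6, 8, 8, 8, 9 ]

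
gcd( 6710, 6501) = 11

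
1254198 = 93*13486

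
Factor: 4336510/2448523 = 2^1 * 5^1*7^( - 1) * 11^ ( - 1 ) *31799^( - 1)*433651^1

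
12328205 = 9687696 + 2640509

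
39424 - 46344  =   - 6920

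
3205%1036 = 97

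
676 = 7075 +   -  6399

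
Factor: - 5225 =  - 5^2*11^1*19^1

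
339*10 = 3390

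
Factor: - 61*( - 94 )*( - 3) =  - 17202 = - 2^1*3^1*47^1*61^1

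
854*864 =737856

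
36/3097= 36/3097 = 0.01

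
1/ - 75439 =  - 1/75439 = - 0.00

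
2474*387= 957438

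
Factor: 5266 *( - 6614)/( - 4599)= 2^2 * 3^(  -  2 )*7^( - 1 )*73^( - 1 )*2633^1 *3307^1 = 34829324/4599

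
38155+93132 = 131287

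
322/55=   5 + 47/55 = 5.85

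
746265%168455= 72445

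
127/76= 127/76 = 1.67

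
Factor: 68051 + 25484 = 5^1*13^1 * 1439^1  =  93535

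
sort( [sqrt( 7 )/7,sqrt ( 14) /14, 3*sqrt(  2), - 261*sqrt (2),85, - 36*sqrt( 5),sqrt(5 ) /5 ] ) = [ - 261*sqrt( 2 ) , - 36*sqrt( 5),sqrt( 14 ) /14,  sqrt( 7 ) /7,sqrt( 5 )/5, 3*sqrt( 2 ),85]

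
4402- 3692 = 710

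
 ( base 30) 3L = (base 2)1101111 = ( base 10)111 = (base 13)87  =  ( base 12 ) 93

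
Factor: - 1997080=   -  2^3*5^1*49927^1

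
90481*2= 180962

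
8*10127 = 81016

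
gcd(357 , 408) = 51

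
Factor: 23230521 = 3^2*19^1 * 135851^1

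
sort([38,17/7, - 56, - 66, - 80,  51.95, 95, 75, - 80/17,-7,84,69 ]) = [-80, - 66, - 56, - 7 ,-80/17,17/7, 38, 51.95,69,75, 84,95 ] 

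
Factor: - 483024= - 2^4*3^1*29^1*347^1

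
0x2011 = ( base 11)6193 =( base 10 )8209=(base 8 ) 20021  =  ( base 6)102001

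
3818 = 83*46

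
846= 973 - 127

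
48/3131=48/3131 = 0.02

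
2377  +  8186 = 10563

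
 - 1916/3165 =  - 1916/3165= - 0.61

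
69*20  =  1380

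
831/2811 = 277/937 = 0.30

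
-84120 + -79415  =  -163535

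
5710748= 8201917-2491169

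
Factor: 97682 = 2^1*13^2*17^2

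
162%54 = 0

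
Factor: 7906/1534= 67/13 =13^( - 1)*67^1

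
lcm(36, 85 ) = 3060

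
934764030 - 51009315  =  883754715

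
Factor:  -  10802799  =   - 3^2* 7^1*171473^1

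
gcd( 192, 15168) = 192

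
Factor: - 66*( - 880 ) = 2^5*3^1  *  5^1*11^2 = 58080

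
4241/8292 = 4241/8292 = 0.51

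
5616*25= 140400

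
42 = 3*14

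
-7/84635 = -7/84635=- 0.00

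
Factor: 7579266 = 2^1*3^1*29^1 * 43^1*1013^1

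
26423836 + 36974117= 63397953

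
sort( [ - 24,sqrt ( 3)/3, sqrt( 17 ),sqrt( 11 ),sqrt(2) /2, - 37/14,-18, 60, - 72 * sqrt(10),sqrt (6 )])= [ - 72*sqrt(10) ,-24, - 18,-37/14,sqrt( 3 ) /3, sqrt(2 )/2,  sqrt( 6), sqrt (11 ),sqrt(17), 60 ] 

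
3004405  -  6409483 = - 3405078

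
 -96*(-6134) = 588864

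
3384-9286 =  - 5902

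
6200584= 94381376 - 88180792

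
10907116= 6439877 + 4467239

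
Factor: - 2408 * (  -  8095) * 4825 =94052567000=2^3*5^3 * 7^1 * 43^1 *193^1 * 1619^1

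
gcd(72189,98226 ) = 9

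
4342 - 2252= 2090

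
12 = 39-27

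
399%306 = 93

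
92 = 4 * 23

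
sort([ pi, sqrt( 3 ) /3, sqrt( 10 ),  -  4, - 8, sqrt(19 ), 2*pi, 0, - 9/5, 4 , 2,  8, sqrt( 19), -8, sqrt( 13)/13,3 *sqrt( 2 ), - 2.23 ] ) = [ - 8, - 8, - 4,  -  2.23, -9/5, 0,sqrt( 13)/13, sqrt( 3)/3 , 2, pi, sqrt( 10 ),4, 3*sqrt ( 2 ),sqrt( 19 ), sqrt(19 ), 2 * pi, 8 ]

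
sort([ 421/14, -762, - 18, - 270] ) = [  -  762,-270,  -  18,421/14] 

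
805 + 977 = 1782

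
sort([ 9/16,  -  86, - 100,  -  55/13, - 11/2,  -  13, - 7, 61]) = [-100,-86,  -  13, - 7,- 11/2 ,- 55/13, 9/16,61 ]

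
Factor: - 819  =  -3^2*7^1*13^1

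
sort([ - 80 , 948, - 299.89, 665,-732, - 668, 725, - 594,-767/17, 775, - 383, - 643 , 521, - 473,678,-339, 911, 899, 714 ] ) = [ - 732, - 668, - 643, -594, - 473, - 383, - 339, - 299.89, - 80  , - 767/17,521,665, 678 , 714,725 , 775,  899, 911,948]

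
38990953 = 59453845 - 20462892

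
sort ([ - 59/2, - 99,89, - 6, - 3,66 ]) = [ - 99,  -  59/2,  -  6,-3,66,89 ]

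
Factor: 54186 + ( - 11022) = 43164 =2^2*3^2*11^1*109^1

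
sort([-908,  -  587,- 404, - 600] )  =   [-908, - 600, - 587, - 404 ] 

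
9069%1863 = 1617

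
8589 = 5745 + 2844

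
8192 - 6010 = 2182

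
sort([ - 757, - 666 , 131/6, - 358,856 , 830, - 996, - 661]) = [ - 996,- 757,- 666 , - 661 , - 358, 131/6,830, 856]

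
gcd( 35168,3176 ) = 8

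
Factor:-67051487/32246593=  - 79^1*227^1*3739^1*32246593^(  -  1 )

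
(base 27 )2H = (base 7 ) 131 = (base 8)107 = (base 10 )71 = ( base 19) 3e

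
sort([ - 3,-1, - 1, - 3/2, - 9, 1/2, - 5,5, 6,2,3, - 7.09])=[-9,-7.09, - 5,-3, - 3/2, - 1, - 1,  1/2, 2, 3,5,6 ]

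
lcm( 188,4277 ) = 17108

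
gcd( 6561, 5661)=9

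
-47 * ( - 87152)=4096144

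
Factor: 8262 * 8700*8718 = 2^4*3^7 * 5^2 * 17^1 * 29^1*1453^1 = 626644609200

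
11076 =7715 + 3361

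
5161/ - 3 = - 5161/3 = - 1720.33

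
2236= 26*86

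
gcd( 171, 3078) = 171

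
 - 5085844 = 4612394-9698238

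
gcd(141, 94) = 47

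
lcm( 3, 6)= 6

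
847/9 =94 +1/9 = 94.11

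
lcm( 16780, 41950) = 83900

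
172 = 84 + 88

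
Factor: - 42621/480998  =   - 2^( - 1)*3^1*7^( - 1 )*17^( - 1)*43^(- 1) *47^(-1)*14207^1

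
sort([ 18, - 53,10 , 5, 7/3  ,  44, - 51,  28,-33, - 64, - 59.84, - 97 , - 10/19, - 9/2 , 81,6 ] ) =[-97,  -  64, - 59.84,-53,  -  51,-33, - 9/2, - 10/19, 7/3, 5, 6,10, 18, 28, 44, 81]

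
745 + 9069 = 9814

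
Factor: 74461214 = 2^1*37230607^1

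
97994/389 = 97994/389 = 251.91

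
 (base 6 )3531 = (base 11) 700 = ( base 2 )1101001111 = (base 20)227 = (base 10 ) 847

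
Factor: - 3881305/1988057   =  -5^1 * 241^1*3221^1*1988057^( - 1 )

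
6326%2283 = 1760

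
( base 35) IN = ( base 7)1622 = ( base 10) 653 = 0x28d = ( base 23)159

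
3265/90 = 36+5/18 = 36.28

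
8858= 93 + 8765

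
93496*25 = 2337400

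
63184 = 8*7898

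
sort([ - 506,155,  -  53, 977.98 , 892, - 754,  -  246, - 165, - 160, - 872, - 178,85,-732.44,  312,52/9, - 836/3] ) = [ - 872,-754,  -  732.44, - 506, - 836/3, - 246,-178,-165, - 160,- 53  ,  52/9, 85 , 155,312 , 892, 977.98 ]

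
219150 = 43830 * 5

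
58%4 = 2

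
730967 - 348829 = 382138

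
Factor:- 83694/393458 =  - 87/409 = - 3^1*29^1 * 409^( - 1 ) 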